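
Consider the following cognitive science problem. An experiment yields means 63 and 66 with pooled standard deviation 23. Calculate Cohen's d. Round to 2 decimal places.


Cohen's d = (M1 - M2) / S_pooled
= (63 - 66) / 23
= -3 / 23
= -0.13


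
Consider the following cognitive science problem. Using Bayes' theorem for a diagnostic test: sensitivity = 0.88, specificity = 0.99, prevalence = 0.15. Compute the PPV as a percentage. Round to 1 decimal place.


PPV = (sens * prev) / (sens * prev + (1-spec) * (1-prev))
Numerator = 0.88 * 0.15 = 0.132
P(positive and no disease) = (1 - spec) * (1 - prev) = (1 - 0.99) * (1 - 0.15) = 0.0085
Denominator = 0.132 + 0.0085 = 0.1405
PPV = 0.132 / 0.1405 = 0.939502
As percentage = 94.0


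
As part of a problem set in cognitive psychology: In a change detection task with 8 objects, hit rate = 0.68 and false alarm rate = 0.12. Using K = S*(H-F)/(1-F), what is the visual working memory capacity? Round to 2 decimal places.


K = S * (H - F) / (1 - F)
H - F = 0.56
1 - F = 0.88
K = 8 * 0.56 / 0.88
= 5.09


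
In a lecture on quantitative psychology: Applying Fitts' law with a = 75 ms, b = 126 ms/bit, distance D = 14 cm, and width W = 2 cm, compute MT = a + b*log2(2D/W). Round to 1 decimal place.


MT = 75 + 126 * log2(2*14/2)
2D/W = 14.0
log2(14.0) = 3.8074
MT = 75 + 126 * 3.8074
= 554.7 ms


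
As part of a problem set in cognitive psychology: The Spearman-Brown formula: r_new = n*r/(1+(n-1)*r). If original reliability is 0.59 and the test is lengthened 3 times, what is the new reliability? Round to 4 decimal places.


r_new = n*r / (1 + (n-1)*r)
Numerator = 3 * 0.59 = 1.77
Denominator = 1 + 2 * 0.59 = 2.18
r_new = 1.77 / 2.18
= 0.8119


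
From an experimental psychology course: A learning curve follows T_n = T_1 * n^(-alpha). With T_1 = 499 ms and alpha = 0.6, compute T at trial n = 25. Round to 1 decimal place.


T_n = 499 * 25^(-0.6)
25^(-0.6) = 0.144956
T_n = 499 * 0.144956
= 72.3 ms


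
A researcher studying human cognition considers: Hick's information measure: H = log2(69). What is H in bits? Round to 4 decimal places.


H = log2(n)
H = log2(69)
= 6.1085


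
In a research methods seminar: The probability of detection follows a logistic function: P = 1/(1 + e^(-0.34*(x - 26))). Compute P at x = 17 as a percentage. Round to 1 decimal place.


P(x) = 1/(1 + e^(-0.34*(17 - 26)))
Exponent = -0.34 * -9 = 3.06
e^(3.06) = 21.327557
P = 1/(1 + 21.327557) = 0.044788
Percentage = 4.5


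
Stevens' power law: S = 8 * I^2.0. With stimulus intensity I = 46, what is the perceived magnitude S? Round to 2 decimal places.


S = 8 * 46^2.0
46^2.0 = 2116.0
S = 8 * 2116.0
= 16928.00


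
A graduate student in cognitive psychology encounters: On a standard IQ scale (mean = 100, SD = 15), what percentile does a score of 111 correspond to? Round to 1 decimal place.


z = (IQ - mean) / SD
z = (111 - 100) / 15 = 0.7333
Percentile = Phi(0.7333) * 100
Phi(0.7333) = 0.768312
= 76.8


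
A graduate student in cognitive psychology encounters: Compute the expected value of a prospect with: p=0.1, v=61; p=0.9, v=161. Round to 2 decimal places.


EU = sum(p_i * v_i)
0.1 * 61 = 6.1
0.9 * 161 = 144.9
EU = 6.1 + 144.9
= 151.00


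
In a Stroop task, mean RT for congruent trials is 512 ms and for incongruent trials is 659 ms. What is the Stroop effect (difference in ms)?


Stroop effect = RT(incongruent) - RT(congruent)
= 659 - 512
= 147 ms


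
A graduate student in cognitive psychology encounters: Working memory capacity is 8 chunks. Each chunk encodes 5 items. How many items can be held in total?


Total items = chunks * items_per_chunk
= 8 * 5
= 40


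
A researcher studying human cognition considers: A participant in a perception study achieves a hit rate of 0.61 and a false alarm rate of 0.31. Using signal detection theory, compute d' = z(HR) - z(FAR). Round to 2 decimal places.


d' = z(HR) - z(FAR)
z(0.61) = 0.2793
z(0.31) = -0.4959
d' = 0.2793 - -0.4959
= 0.78


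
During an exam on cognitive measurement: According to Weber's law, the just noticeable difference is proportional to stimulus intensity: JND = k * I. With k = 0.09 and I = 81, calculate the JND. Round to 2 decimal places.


JND = k * I
JND = 0.09 * 81
= 7.29


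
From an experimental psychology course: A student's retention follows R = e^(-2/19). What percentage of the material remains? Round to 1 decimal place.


R = e^(-t/S)
-t/S = -2/19 = -0.105263
R = e^(-0.105263) = 0.900088
Percentage = 0.900088 * 100
= 90.0


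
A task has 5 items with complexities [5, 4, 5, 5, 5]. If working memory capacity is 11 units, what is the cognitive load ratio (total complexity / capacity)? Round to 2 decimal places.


Total complexity = 5 + 4 + 5 + 5 + 5 = 24
Load = total / capacity = 24 / 11
= 2.18


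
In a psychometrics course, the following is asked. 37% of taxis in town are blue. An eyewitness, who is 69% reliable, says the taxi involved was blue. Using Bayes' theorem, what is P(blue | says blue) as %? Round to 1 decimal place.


P(blue | says blue) = P(says blue | blue)*P(blue) / [P(says blue | blue)*P(blue) + P(says blue | not blue)*P(not blue)]
Numerator = 0.69 * 0.37 = 0.2553
False identification = 0.31 * 0.63 = 0.1953
P = 0.2553 / (0.2553 + 0.1953)
= 0.2553 / 0.4506
As percentage = 56.7


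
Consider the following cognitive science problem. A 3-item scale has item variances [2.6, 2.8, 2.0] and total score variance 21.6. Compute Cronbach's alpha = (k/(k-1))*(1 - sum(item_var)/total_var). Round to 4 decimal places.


alpha = (k/(k-1)) * (1 - sum(s_i^2)/s_total^2)
sum(item variances) = 7.4
k/(k-1) = 3/2 = 1.5
1 - 7.4/21.6 = 1 - 0.342593 = 0.657407
alpha = 1.5 * 0.657407
= 0.9861


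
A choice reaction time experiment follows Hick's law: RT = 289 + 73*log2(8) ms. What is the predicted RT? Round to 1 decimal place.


RT = 289 + 73 * log2(8)
log2(8) = 3.0
RT = 289 + 73 * 3.0
= 289 + 219.0
= 508.0 ms


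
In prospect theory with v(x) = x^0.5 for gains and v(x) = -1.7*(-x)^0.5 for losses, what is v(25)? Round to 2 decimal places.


Since x = 25 >= 0, use v(x) = x^0.5
25^0.5 = 5.0
v(25) = 5.00


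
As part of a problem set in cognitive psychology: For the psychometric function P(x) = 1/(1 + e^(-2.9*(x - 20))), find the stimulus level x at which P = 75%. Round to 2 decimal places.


At P = 0.75: 0.75 = 1/(1 + e^(-k*(x-x0)))
Solving: e^(-k*(x-x0)) = 1/3
x = x0 + ln(3)/k
ln(3) = 1.0986
x = 20 + 1.0986/2.9
= 20 + 0.3788
= 20.38


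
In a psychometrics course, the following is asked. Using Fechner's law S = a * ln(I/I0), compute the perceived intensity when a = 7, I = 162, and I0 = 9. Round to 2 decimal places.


S = 7 * ln(162/9)
I/I0 = 18.0
ln(18.0) = 2.8904
S = 7 * 2.8904
= 20.23


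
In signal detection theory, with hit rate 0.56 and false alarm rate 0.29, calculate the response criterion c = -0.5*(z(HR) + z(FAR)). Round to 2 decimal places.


c = -0.5 * (z(HR) + z(FAR))
z(0.56) = 0.151
z(0.29) = -0.5534
c = -0.5 * (0.151 + -0.5534)
= -0.5 * -0.4024
= 0.20


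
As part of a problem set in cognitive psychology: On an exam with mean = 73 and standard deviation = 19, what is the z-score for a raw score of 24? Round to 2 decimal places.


z = (X - mu) / sigma
= (24 - 73) / 19
= -49 / 19
= -2.58


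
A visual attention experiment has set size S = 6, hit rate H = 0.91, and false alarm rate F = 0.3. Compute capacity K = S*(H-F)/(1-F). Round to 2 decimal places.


K = S * (H - F) / (1 - F)
H - F = 0.61
1 - F = 0.7
K = 6 * 0.61 / 0.7
= 5.23


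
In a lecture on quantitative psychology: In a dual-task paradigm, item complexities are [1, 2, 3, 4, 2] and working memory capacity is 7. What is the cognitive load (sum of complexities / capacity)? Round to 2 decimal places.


Total complexity = 1 + 2 + 3 + 4 + 2 = 12
Load = total / capacity = 12 / 7
= 1.71


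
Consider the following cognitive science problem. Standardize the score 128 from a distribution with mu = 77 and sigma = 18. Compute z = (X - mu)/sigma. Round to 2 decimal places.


z = (X - mu) / sigma
= (128 - 77) / 18
= 51 / 18
= 2.83


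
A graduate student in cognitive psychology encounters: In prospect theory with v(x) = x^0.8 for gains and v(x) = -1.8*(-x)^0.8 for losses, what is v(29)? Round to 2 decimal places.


Since x = 29 >= 0, use v(x) = x^0.8
29^0.8 = 14.7883
v(29) = 14.79


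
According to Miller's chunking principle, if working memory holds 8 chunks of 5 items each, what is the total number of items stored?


Total items = chunks * items_per_chunk
= 8 * 5
= 40


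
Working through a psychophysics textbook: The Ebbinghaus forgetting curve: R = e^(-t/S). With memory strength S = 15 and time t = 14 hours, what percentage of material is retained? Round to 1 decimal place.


R = e^(-t/S)
-t/S = -14/15 = -0.933333
R = e^(-0.933333) = 0.393241
Percentage = 0.393241 * 100
= 39.3


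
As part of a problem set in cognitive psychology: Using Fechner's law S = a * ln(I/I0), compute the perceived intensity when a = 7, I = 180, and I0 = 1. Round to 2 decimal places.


S = 7 * ln(180/1)
I/I0 = 180.0
ln(180.0) = 5.193
S = 7 * 5.193
= 36.35


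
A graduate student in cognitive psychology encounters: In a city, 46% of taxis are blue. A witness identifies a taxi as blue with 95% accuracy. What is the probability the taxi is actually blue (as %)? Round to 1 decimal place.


P(blue | says blue) = P(says blue | blue)*P(blue) / [P(says blue | blue)*P(blue) + P(says blue | not blue)*P(not blue)]
Numerator = 0.95 * 0.46 = 0.437
False identification = 0.05 * 0.54 = 0.027
P = 0.437 / (0.437 + 0.027)
= 0.437 / 0.464
As percentage = 94.2


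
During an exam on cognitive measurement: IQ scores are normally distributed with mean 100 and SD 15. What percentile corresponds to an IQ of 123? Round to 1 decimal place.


z = (IQ - mean) / SD
z = (123 - 100) / 15 = 1.5333
Percentile = Phi(1.5333) * 100
Phi(1.5333) = 0.937399
= 93.7


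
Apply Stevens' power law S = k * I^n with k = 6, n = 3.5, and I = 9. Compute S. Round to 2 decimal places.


S = 6 * 9^3.5
9^3.5 = 2187.0
S = 6 * 2187.0
= 13122.00


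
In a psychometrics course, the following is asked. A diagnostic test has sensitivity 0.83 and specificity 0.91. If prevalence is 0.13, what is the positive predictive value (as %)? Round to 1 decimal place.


PPV = (sens * prev) / (sens * prev + (1-spec) * (1-prev))
Numerator = 0.83 * 0.13 = 0.1079
P(positive and no disease) = (1 - spec) * (1 - prev) = (1 - 0.91) * (1 - 0.13) = 0.0783
Denominator = 0.1079 + 0.0783 = 0.1862
PPV = 0.1079 / 0.1862 = 0.579484
As percentage = 57.9


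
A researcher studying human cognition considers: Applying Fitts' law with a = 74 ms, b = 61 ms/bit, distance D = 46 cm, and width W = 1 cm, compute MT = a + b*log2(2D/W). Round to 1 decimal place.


MT = 74 + 61 * log2(2*46/1)
2D/W = 92.0
log2(92.0) = 6.5236
MT = 74 + 61 * 6.5236
= 471.9 ms


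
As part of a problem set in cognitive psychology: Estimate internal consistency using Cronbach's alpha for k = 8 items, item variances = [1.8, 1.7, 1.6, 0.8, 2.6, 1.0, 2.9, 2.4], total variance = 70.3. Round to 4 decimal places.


alpha = (k/(k-1)) * (1 - sum(s_i^2)/s_total^2)
sum(item variances) = 14.8
k/(k-1) = 8/7 = 1.142857
1 - 14.8/70.3 = 1 - 0.210526 = 0.789474
alpha = 1.142857 * 0.789474
= 0.9023


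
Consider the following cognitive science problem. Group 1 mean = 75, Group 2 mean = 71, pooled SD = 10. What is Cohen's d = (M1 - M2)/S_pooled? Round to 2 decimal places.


Cohen's d = (M1 - M2) / S_pooled
= (75 - 71) / 10
= 4 / 10
= 0.40


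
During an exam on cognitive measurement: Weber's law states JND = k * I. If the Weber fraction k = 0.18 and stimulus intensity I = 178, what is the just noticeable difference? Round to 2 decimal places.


JND = k * I
JND = 0.18 * 178
= 32.04


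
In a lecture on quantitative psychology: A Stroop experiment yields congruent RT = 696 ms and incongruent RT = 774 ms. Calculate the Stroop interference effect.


Stroop effect = RT(incongruent) - RT(congruent)
= 774 - 696
= 78 ms


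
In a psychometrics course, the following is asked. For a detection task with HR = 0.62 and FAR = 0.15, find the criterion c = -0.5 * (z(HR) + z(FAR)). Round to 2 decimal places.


c = -0.5 * (z(HR) + z(FAR))
z(0.62) = 0.3055
z(0.15) = -1.0364
c = -0.5 * (0.3055 + -1.0364)
= -0.5 * -0.7309
= 0.37


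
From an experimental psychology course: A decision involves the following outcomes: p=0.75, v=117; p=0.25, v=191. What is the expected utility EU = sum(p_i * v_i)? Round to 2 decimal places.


EU = sum(p_i * v_i)
0.75 * 117 = 87.75
0.25 * 191 = 47.75
EU = 87.75 + 47.75
= 135.50


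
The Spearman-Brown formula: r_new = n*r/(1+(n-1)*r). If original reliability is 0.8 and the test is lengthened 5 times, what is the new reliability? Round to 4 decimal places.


r_new = n*r / (1 + (n-1)*r)
Numerator = 5 * 0.8 = 4.0
Denominator = 1 + 4 * 0.8 = 4.2
r_new = 4.0 / 4.2
= 0.9524


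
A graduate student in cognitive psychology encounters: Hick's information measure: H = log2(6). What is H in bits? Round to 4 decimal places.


H = log2(n)
H = log2(6)
= 2.5850


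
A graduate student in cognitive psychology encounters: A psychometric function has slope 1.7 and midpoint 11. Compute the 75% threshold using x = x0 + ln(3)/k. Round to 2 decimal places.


At P = 0.75: 0.75 = 1/(1 + e^(-k*(x-x0)))
Solving: e^(-k*(x-x0)) = 1/3
x = x0 + ln(3)/k
ln(3) = 1.0986
x = 11 + 1.0986/1.7
= 11 + 0.6462
= 11.65


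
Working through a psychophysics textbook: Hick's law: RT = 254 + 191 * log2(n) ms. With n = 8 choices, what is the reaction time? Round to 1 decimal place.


RT = 254 + 191 * log2(8)
log2(8) = 3.0
RT = 254 + 191 * 3.0
= 254 + 573.0
= 827.0 ms


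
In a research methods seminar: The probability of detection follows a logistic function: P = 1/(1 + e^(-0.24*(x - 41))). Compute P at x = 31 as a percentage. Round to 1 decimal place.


P(x) = 1/(1 + e^(-0.24*(31 - 41)))
Exponent = -0.24 * -10 = 2.4
e^(2.4) = 11.023176
P = 1/(1 + 11.023176) = 0.083173
Percentage = 8.3


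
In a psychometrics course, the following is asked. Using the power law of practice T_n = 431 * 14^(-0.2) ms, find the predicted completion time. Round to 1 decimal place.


T_n = 431 * 14^(-0.2)
14^(-0.2) = 0.589895
T_n = 431 * 0.589895
= 254.2 ms


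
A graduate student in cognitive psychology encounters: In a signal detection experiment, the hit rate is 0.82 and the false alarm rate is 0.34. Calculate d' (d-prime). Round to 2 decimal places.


d' = z(HR) - z(FAR)
z(0.82) = 0.9154
z(0.34) = -0.4125
d' = 0.9154 - -0.4125
= 1.33


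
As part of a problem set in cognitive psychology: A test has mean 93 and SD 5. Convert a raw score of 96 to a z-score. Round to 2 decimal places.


z = (X - mu) / sigma
= (96 - 93) / 5
= 3 / 5
= 0.60


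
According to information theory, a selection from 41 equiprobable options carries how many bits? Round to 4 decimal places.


H = log2(n)
H = log2(41)
= 5.3576


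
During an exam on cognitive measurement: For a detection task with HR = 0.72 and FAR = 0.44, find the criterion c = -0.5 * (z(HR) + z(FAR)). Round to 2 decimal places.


c = -0.5 * (z(HR) + z(FAR))
z(0.72) = 0.5828
z(0.44) = -0.151
c = -0.5 * (0.5828 + -0.151)
= -0.5 * 0.4318
= -0.22


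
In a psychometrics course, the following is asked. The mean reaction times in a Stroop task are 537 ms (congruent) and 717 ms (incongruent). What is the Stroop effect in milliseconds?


Stroop effect = RT(incongruent) - RT(congruent)
= 717 - 537
= 180 ms


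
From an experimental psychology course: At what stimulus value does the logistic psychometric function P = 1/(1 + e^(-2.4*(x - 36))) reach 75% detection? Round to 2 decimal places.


At P = 0.75: 0.75 = 1/(1 + e^(-k*(x-x0)))
Solving: e^(-k*(x-x0)) = 1/3
x = x0 + ln(3)/k
ln(3) = 1.0986
x = 36 + 1.0986/2.4
= 36 + 0.4578
= 36.46


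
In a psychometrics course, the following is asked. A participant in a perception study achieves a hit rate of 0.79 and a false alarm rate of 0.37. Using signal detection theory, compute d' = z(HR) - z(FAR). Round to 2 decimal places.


d' = z(HR) - z(FAR)
z(0.79) = 0.8064
z(0.37) = -0.3319
d' = 0.8064 - -0.3319
= 1.14


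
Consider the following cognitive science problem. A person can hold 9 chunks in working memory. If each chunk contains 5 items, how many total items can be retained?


Total items = chunks * items_per_chunk
= 9 * 5
= 45


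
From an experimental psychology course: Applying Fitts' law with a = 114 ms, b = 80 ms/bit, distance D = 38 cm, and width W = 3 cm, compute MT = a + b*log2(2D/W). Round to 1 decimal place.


MT = 114 + 80 * log2(2*38/3)
2D/W = 25.333333
log2(25.333333) = 4.663
MT = 114 + 80 * 4.663
= 487.0 ms


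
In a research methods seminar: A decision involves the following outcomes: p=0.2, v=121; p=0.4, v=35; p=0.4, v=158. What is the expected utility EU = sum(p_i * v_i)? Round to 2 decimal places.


EU = sum(p_i * v_i)
0.2 * 121 = 24.2
0.4 * 35 = 14.0
0.4 * 158 = 63.2
EU = 24.2 + 14.0 + 63.2
= 101.40


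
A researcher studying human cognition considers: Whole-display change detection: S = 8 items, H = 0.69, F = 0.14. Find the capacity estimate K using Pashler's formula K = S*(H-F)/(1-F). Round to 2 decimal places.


K = S * (H - F) / (1 - F)
H - F = 0.55
1 - F = 0.86
K = 8 * 0.55 / 0.86
= 5.12


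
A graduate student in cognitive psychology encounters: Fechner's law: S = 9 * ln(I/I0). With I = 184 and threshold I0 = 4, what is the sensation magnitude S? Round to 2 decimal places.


S = 9 * ln(184/4)
I/I0 = 46.0
ln(46.0) = 3.8286
S = 9 * 3.8286
= 34.46


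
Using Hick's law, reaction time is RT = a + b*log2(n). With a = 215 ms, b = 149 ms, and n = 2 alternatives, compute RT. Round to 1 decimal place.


RT = 215 + 149 * log2(2)
log2(2) = 1.0
RT = 215 + 149 * 1.0
= 215 + 149.0
= 364.0 ms


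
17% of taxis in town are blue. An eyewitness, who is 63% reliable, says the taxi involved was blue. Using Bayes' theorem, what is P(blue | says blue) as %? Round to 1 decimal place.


P(blue | says blue) = P(says blue | blue)*P(blue) / [P(says blue | blue)*P(blue) + P(says blue | not blue)*P(not blue)]
Numerator = 0.63 * 0.17 = 0.1071
False identification = 0.37 * 0.83 = 0.3071
P = 0.1071 / (0.1071 + 0.3071)
= 0.1071 / 0.4142
As percentage = 25.9


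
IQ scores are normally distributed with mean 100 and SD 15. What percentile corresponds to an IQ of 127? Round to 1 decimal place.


z = (IQ - mean) / SD
z = (127 - 100) / 15 = 1.8
Percentile = Phi(1.8) * 100
Phi(1.8) = 0.96407
= 96.4


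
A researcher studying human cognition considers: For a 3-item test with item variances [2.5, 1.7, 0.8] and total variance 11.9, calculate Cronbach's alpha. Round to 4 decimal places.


alpha = (k/(k-1)) * (1 - sum(s_i^2)/s_total^2)
sum(item variances) = 5.0
k/(k-1) = 3/2 = 1.5
1 - 5.0/11.9 = 1 - 0.420168 = 0.579832
alpha = 1.5 * 0.579832
= 0.8697


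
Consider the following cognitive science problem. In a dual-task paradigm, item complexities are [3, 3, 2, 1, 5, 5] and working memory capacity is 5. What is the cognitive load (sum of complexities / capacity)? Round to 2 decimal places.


Total complexity = 3 + 3 + 2 + 1 + 5 + 5 = 19
Load = total / capacity = 19 / 5
= 3.80


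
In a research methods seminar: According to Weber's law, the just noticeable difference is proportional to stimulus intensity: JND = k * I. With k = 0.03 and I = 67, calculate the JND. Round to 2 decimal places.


JND = k * I
JND = 0.03 * 67
= 2.01


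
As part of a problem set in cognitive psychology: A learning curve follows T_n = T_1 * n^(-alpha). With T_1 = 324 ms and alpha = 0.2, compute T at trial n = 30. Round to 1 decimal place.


T_n = 324 * 30^(-0.2)
30^(-0.2) = 0.506496
T_n = 324 * 0.506496
= 164.1 ms


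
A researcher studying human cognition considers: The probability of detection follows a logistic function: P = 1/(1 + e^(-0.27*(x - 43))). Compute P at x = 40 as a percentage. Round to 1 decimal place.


P(x) = 1/(1 + e^(-0.27*(40 - 43)))
Exponent = -0.27 * -3 = 0.81
e^(0.81) = 2.247908
P = 1/(1 + 2.247908) = 0.30789
Percentage = 30.8


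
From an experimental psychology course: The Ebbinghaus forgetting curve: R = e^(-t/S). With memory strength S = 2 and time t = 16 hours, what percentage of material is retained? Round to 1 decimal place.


R = e^(-t/S)
-t/S = -16/2 = -8.0
R = e^(-8.0) = 0.000335
Percentage = 0.000335 * 100
= 0.0


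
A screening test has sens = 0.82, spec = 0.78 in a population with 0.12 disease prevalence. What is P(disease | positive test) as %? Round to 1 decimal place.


PPV = (sens * prev) / (sens * prev + (1-spec) * (1-prev))
Numerator = 0.82 * 0.12 = 0.0984
P(positive and no disease) = (1 - spec) * (1 - prev) = (1 - 0.78) * (1 - 0.12) = 0.1936
Denominator = 0.0984 + 0.1936 = 0.292
PPV = 0.0984 / 0.292 = 0.336986
As percentage = 33.7


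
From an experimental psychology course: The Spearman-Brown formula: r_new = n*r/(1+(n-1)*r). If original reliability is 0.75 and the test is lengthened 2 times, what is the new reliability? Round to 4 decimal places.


r_new = n*r / (1 + (n-1)*r)
Numerator = 2 * 0.75 = 1.5
Denominator = 1 + 1 * 0.75 = 1.75
r_new = 1.5 / 1.75
= 0.8571


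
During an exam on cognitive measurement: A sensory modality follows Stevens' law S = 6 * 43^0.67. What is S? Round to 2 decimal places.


S = 6 * 43^0.67
43^0.67 = 12.4286
S = 6 * 12.4286
= 74.57


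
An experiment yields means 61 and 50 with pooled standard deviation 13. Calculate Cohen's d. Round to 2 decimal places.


Cohen's d = (M1 - M2) / S_pooled
= (61 - 50) / 13
= 11 / 13
= 0.85


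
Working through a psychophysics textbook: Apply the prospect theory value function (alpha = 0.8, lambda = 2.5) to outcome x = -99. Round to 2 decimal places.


Since x = -99 < 0, use v(x) = -lambda*(-x)^alpha
(-x) = 99
99^0.8 = 39.4919
v(-99) = -2.5 * 39.4919
= -98.73


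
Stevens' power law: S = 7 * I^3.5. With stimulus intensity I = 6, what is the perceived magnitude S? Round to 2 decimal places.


S = 7 * 6^3.5
6^3.5 = 529.0898
S = 7 * 529.0898
= 3703.63


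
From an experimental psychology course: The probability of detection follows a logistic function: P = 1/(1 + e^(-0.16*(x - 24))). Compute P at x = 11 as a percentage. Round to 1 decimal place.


P(x) = 1/(1 + e^(-0.16*(11 - 24)))
Exponent = -0.16 * -13 = 2.08
e^(2.08) = 8.004469
P = 1/(1 + 8.004469) = 0.111056
Percentage = 11.1


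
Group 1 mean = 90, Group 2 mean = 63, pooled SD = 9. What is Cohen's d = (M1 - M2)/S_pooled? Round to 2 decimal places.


Cohen's d = (M1 - M2) / S_pooled
= (90 - 63) / 9
= 27 / 9
= 3.00


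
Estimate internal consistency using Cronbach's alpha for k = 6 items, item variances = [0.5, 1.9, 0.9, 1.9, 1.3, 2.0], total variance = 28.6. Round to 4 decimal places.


alpha = (k/(k-1)) * (1 - sum(s_i^2)/s_total^2)
sum(item variances) = 8.5
k/(k-1) = 6/5 = 1.2
1 - 8.5/28.6 = 1 - 0.297203 = 0.702797
alpha = 1.2 * 0.702797
= 0.8434


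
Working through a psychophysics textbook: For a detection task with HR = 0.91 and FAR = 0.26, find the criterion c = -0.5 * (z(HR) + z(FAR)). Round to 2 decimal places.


c = -0.5 * (z(HR) + z(FAR))
z(0.91) = 1.3408
z(0.26) = -0.6433
c = -0.5 * (1.3408 + -0.6433)
= -0.5 * 0.6975
= -0.35


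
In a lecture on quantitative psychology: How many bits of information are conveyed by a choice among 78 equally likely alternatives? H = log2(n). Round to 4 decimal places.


H = log2(n)
H = log2(78)
= 6.2854


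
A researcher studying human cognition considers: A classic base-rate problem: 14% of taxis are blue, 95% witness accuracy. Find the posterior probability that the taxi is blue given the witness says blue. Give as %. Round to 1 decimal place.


P(blue | says blue) = P(says blue | blue)*P(blue) / [P(says blue | blue)*P(blue) + P(says blue | not blue)*P(not blue)]
Numerator = 0.95 * 0.14 = 0.133
False identification = 0.05 * 0.86 = 0.043
P = 0.133 / (0.133 + 0.043)
= 0.133 / 0.176
As percentage = 75.6


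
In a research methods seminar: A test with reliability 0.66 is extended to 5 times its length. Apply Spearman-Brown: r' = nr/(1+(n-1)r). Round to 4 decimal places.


r_new = n*r / (1 + (n-1)*r)
Numerator = 5 * 0.66 = 3.3
Denominator = 1 + 4 * 0.66 = 3.64
r_new = 3.3 / 3.64
= 0.9066


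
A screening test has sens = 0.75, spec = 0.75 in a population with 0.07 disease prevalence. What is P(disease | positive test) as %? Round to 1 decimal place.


PPV = (sens * prev) / (sens * prev + (1-spec) * (1-prev))
Numerator = 0.75 * 0.07 = 0.0525
P(positive and no disease) = (1 - spec) * (1 - prev) = (1 - 0.75) * (1 - 0.07) = 0.2325
Denominator = 0.0525 + 0.2325 = 0.285
PPV = 0.0525 / 0.285 = 0.184211
As percentage = 18.4


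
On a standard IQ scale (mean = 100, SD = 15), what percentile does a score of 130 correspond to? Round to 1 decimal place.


z = (IQ - mean) / SD
z = (130 - 100) / 15 = 2.0
Percentile = Phi(2.0) * 100
Phi(2.0) = 0.97725
= 97.7


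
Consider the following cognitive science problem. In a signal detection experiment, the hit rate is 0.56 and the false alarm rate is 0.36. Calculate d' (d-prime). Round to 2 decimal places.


d' = z(HR) - z(FAR)
z(0.56) = 0.151
z(0.36) = -0.3585
d' = 0.151 - -0.3585
= 0.51


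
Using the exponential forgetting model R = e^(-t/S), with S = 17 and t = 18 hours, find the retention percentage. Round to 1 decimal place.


R = e^(-t/S)
-t/S = -18/17 = -1.058824
R = e^(-1.058824) = 0.346863
Percentage = 0.346863 * 100
= 34.7


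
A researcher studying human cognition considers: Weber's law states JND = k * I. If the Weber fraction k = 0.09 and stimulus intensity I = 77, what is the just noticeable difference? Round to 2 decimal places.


JND = k * I
JND = 0.09 * 77
= 6.93


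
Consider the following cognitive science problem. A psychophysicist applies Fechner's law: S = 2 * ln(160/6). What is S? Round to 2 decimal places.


S = 2 * ln(160/6)
I/I0 = 26.666667
ln(26.666667) = 3.2834
S = 2 * 3.2834
= 6.57


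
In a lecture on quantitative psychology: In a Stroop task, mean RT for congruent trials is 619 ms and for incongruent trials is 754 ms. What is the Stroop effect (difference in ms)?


Stroop effect = RT(incongruent) - RT(congruent)
= 754 - 619
= 135 ms


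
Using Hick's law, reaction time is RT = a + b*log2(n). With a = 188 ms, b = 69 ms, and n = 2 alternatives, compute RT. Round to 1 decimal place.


RT = 188 + 69 * log2(2)
log2(2) = 1.0
RT = 188 + 69 * 1.0
= 188 + 69.0
= 257.0 ms


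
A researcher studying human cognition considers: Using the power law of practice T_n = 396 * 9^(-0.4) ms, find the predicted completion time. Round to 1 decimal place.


T_n = 396 * 9^(-0.4)
9^(-0.4) = 0.415244
T_n = 396 * 0.415244
= 164.4 ms


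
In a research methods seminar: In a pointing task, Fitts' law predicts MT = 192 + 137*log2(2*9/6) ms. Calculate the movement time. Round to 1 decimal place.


MT = 192 + 137 * log2(2*9/6)
2D/W = 3.0
log2(3.0) = 1.585
MT = 192 + 137 * 1.585
= 409.1 ms


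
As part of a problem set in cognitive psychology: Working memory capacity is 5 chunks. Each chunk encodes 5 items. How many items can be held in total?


Total items = chunks * items_per_chunk
= 5 * 5
= 25


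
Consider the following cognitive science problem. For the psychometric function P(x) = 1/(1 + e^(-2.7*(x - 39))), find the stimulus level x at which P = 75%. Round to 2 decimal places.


At P = 0.75: 0.75 = 1/(1 + e^(-k*(x-x0)))
Solving: e^(-k*(x-x0)) = 1/3
x = x0 + ln(3)/k
ln(3) = 1.0986
x = 39 + 1.0986/2.7
= 39 + 0.4069
= 39.41


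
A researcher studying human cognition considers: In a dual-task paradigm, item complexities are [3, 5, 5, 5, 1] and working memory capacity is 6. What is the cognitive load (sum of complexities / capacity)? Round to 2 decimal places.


Total complexity = 3 + 5 + 5 + 5 + 1 = 19
Load = total / capacity = 19 / 6
= 3.17


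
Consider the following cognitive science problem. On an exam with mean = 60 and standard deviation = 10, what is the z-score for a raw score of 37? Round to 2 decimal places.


z = (X - mu) / sigma
= (37 - 60) / 10
= -23 / 10
= -2.30


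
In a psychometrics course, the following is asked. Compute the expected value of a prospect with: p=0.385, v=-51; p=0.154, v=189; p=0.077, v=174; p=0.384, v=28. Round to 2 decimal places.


EU = sum(p_i * v_i)
0.385 * -51 = -19.635
0.154 * 189 = 29.106
0.077 * 174 = 13.398
0.384 * 28 = 10.752
EU = -19.635 + 29.106 + 13.398 + 10.752
= 33.62


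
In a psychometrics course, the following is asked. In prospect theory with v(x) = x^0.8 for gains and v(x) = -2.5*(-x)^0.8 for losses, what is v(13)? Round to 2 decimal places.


Since x = 13 >= 0, use v(x) = x^0.8
13^0.8 = 7.7831
v(13) = 7.78


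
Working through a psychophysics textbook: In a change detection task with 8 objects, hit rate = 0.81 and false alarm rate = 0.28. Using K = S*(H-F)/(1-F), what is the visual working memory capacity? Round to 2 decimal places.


K = S * (H - F) / (1 - F)
H - F = 0.53
1 - F = 0.72
K = 8 * 0.53 / 0.72
= 5.89


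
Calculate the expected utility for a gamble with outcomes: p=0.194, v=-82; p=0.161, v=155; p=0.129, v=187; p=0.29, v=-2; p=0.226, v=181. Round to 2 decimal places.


EU = sum(p_i * v_i)
0.194 * -82 = -15.908
0.161 * 155 = 24.955
0.129 * 187 = 24.123
0.29 * -2 = -0.58
0.226 * 181 = 40.906
EU = -15.908 + 24.955 + 24.123 + -0.58 + 40.906
= 73.50


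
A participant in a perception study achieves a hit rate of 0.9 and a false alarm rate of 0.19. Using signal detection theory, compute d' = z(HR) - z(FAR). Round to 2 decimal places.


d' = z(HR) - z(FAR)
z(0.9) = 1.2816
z(0.19) = -0.8779
d' = 1.2816 - -0.8779
= 2.16


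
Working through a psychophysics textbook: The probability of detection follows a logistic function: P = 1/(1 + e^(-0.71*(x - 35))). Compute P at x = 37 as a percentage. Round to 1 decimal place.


P(x) = 1/(1 + e^(-0.71*(37 - 35)))
Exponent = -0.71 * 2 = -1.42
e^(-1.42) = 0.241714
P = 1/(1 + 0.241714) = 0.805338
Percentage = 80.5


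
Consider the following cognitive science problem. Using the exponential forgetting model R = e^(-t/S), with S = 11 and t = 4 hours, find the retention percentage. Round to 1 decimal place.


R = e^(-t/S)
-t/S = -4/11 = -0.363636
R = e^(-0.363636) = 0.695144
Percentage = 0.695144 * 100
= 69.5


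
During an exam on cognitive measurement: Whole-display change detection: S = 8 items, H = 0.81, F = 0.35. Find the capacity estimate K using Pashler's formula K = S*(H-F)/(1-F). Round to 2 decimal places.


K = S * (H - F) / (1 - F)
H - F = 0.46
1 - F = 0.65
K = 8 * 0.46 / 0.65
= 5.66


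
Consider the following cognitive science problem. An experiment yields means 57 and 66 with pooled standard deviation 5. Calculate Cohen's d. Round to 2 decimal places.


Cohen's d = (M1 - M2) / S_pooled
= (57 - 66) / 5
= -9 / 5
= -1.80


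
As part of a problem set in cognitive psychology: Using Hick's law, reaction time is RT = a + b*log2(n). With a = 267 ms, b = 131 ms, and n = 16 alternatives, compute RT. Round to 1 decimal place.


RT = 267 + 131 * log2(16)
log2(16) = 4.0
RT = 267 + 131 * 4.0
= 267 + 524.0
= 791.0 ms


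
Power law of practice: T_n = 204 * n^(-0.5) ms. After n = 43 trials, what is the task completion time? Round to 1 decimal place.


T_n = 204 * 43^(-0.5)
43^(-0.5) = 0.152499
T_n = 204 * 0.152499
= 31.1 ms


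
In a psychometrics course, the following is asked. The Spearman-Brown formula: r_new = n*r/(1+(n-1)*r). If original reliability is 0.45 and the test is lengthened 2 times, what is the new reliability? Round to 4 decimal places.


r_new = n*r / (1 + (n-1)*r)
Numerator = 2 * 0.45 = 0.9
Denominator = 1 + 1 * 0.45 = 1.45
r_new = 0.9 / 1.45
= 0.6207


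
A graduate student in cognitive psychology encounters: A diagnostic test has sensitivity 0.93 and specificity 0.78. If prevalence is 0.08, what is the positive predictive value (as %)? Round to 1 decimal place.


PPV = (sens * prev) / (sens * prev + (1-spec) * (1-prev))
Numerator = 0.93 * 0.08 = 0.0744
P(positive and no disease) = (1 - spec) * (1 - prev) = (1 - 0.78) * (1 - 0.08) = 0.2024
Denominator = 0.0744 + 0.2024 = 0.2768
PPV = 0.0744 / 0.2768 = 0.268786
As percentage = 26.9


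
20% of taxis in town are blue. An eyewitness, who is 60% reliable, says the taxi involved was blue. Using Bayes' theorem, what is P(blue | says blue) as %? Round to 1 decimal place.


P(blue | says blue) = P(says blue | blue)*P(blue) / [P(says blue | blue)*P(blue) + P(says blue | not blue)*P(not blue)]
Numerator = 0.6 * 0.2 = 0.12
False identification = 0.4 * 0.8 = 0.32
P = 0.12 / (0.12 + 0.32)
= 0.12 / 0.44
As percentage = 27.3


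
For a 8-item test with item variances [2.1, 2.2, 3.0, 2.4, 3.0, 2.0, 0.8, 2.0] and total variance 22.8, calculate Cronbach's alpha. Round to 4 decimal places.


alpha = (k/(k-1)) * (1 - sum(s_i^2)/s_total^2)
sum(item variances) = 17.5
k/(k-1) = 8/7 = 1.142857
1 - 17.5/22.8 = 1 - 0.767544 = 0.232456
alpha = 1.142857 * 0.232456
= 0.2657


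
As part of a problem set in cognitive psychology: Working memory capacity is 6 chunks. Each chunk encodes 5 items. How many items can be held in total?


Total items = chunks * items_per_chunk
= 6 * 5
= 30


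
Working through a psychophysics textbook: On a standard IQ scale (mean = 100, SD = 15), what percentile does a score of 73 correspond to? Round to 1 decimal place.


z = (IQ - mean) / SD
z = (73 - 100) / 15 = -1.8
Percentile = Phi(-1.8) * 100
Phi(-1.8) = 0.03593
= 3.6


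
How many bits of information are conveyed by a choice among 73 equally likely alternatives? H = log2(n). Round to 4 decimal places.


H = log2(n)
H = log2(73)
= 6.1898


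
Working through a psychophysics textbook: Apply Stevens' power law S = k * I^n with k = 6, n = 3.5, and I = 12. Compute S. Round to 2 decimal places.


S = 6 * 12^3.5
12^3.5 = 5985.9676
S = 6 * 5985.9676
= 35915.81


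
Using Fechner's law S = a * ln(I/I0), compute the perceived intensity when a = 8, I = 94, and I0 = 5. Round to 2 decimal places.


S = 8 * ln(94/5)
I/I0 = 18.8
ln(18.8) = 2.9339
S = 8 * 2.9339
= 23.47


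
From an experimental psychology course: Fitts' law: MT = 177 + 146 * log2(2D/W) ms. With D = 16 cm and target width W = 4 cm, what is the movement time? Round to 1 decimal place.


MT = 177 + 146 * log2(2*16/4)
2D/W = 8.0
log2(8.0) = 3.0
MT = 177 + 146 * 3.0
= 615.0 ms


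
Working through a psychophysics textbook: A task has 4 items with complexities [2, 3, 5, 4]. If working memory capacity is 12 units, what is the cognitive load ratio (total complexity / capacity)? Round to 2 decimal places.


Total complexity = 2 + 3 + 5 + 4 = 14
Load = total / capacity = 14 / 12
= 1.17


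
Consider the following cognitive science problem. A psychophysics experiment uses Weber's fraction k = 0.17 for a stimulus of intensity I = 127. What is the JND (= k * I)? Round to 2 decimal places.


JND = k * I
JND = 0.17 * 127
= 21.59


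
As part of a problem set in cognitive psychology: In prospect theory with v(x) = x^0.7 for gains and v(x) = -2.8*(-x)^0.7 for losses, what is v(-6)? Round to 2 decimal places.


Since x = -6 < 0, use v(x) = -lambda*(-x)^alpha
(-x) = 6
6^0.7 = 3.5051
v(-6) = -2.8 * 3.5051
= -9.81


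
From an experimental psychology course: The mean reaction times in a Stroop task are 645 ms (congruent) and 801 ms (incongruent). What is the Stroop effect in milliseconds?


Stroop effect = RT(incongruent) - RT(congruent)
= 801 - 645
= 156 ms


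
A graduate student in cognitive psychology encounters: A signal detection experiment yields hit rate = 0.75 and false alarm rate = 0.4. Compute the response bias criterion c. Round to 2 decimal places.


c = -0.5 * (z(HR) + z(FAR))
z(0.75) = 0.6745
z(0.4) = -0.2533
c = -0.5 * (0.6745 + -0.2533)
= -0.5 * 0.4212
= -0.21


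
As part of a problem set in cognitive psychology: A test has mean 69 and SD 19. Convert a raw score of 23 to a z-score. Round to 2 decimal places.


z = (X - mu) / sigma
= (23 - 69) / 19
= -46 / 19
= -2.42


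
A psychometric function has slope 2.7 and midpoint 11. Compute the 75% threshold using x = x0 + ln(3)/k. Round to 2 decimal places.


At P = 0.75: 0.75 = 1/(1 + e^(-k*(x-x0)))
Solving: e^(-k*(x-x0)) = 1/3
x = x0 + ln(3)/k
ln(3) = 1.0986
x = 11 + 1.0986/2.7
= 11 + 0.4069
= 11.41


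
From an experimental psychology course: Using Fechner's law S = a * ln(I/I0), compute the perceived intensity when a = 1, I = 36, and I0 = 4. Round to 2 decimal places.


S = 1 * ln(36/4)
I/I0 = 9.0
ln(9.0) = 2.1972
S = 1 * 2.1972
= 2.20


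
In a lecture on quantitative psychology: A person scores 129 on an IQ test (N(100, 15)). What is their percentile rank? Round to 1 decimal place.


z = (IQ - mean) / SD
z = (129 - 100) / 15 = 1.9333
Percentile = Phi(1.9333) * 100
Phi(1.9333) = 0.9734
= 97.3


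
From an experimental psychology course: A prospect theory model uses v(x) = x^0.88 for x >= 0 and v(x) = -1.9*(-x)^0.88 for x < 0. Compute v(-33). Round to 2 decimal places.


Since x = -33 < 0, use v(x) = -lambda*(-x)^alpha
(-x) = 33
33^0.88 = 21.6916
v(-33) = -1.9 * 21.6916
= -41.21


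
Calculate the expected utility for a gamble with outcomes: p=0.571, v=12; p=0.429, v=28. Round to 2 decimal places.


EU = sum(p_i * v_i)
0.571 * 12 = 6.852
0.429 * 28 = 12.012
EU = 6.852 + 12.012
= 18.86


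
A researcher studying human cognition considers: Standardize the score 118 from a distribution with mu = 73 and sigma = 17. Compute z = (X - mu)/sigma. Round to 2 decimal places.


z = (X - mu) / sigma
= (118 - 73) / 17
= 45 / 17
= 2.65


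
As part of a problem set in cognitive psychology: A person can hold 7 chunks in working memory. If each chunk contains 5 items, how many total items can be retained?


Total items = chunks * items_per_chunk
= 7 * 5
= 35


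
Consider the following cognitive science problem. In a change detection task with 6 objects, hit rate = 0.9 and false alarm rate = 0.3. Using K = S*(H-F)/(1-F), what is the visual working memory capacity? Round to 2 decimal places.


K = S * (H - F) / (1 - F)
H - F = 0.6
1 - F = 0.7
K = 6 * 0.6 / 0.7
= 5.14


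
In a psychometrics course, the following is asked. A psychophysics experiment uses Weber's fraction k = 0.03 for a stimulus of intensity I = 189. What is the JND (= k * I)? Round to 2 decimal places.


JND = k * I
JND = 0.03 * 189
= 5.67


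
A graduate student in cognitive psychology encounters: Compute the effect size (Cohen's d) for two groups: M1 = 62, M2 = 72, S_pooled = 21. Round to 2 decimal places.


Cohen's d = (M1 - M2) / S_pooled
= (62 - 72) / 21
= -10 / 21
= -0.48


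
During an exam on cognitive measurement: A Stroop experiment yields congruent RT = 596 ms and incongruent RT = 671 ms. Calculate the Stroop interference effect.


Stroop effect = RT(incongruent) - RT(congruent)
= 671 - 596
= 75 ms


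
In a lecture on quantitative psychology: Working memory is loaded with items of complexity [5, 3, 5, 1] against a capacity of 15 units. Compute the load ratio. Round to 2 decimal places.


Total complexity = 5 + 3 + 5 + 1 = 14
Load = total / capacity = 14 / 15
= 0.93


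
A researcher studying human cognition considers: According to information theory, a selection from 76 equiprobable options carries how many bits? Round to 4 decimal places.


H = log2(n)
H = log2(76)
= 6.2479


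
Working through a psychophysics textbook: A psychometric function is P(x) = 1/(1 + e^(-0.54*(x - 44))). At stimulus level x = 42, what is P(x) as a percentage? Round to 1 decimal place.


P(x) = 1/(1 + e^(-0.54*(42 - 44)))
Exponent = -0.54 * -2 = 1.08
e^(1.08) = 2.94468
P = 1/(1 + 2.94468) = 0.253506
Percentage = 25.4
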